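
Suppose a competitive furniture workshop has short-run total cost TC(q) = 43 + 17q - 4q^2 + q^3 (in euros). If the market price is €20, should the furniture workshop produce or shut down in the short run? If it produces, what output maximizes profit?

Produce at q = 3

Variable cost is VC = 17q - 4q^2 + q^3, so AVC = VC/q = 17 - 4q + q^2 and MC = dTC/dq = 17 - 8q + 3q^2.
AVC is minimized where dAVC/dq = -4 + 2q = 0, at q = 2; min AVC = 17 - 4·2 + 2^2 = €13.
P = €20 exceeds min AVC = €13, so the firm stays open.
Set P = MC: 20 = 17 - 8q + 3q^2 → -3 - 8q + 3q^2 = 0. The roots are q = -1/3 and q = 3; the profit-maximizing output is on the rising part of MC, so q* = 3.
Check: AVC at q = 3 is €14 ≤ P, so revenue covers variable cost.
Profit = P·q − TC = 20·3 − 85 = -€25, a loss, but smaller than the €43 fixed cost the firm would lose by shutting down.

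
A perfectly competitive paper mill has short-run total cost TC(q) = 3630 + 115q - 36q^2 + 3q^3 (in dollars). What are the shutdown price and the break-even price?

Shutdown price = $7; break-even price = $412

AVC = 115 - 36q + 3q^2; minimized at q = 6, giving min AVC = $7. That is the shutdown price.
ATC = 3630/q + 115 - 36q + 3q^2. Setting dATC/dq = −3630/q^2 − 36 + 6q = 0 gives q = 11 (since 6·11^3 − 36·11^2 = 3630).
min ATC = 3630/11 + 115 − 36·11 + 3·11^2 = $412. That is the break-even price.
Between these two prices the firm operates at a loss; above $412 it earns a profit.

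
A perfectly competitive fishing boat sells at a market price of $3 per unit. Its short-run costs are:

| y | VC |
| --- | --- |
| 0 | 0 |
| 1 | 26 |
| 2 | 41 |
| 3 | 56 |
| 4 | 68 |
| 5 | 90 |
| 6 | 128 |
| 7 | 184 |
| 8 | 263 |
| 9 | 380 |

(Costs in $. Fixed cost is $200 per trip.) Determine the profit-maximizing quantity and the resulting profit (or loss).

y = 0 (shut down); profit = -$200

Tabulate TR − TC: y=0: -200; y=1: -223; y=2: -235; y=3: -247; y=4: -256; y=5: -275; y=6: -310; y=7: -363; y=8: -439; y=9: -553.
Profit is highest at y = 0. Equivalently, the lowest AVC in the table is 68/4 ≈ $17 at y = 4, and P = $3 falls below it — price never covers variable cost, so the firm shuts down and loses only its fixed cost.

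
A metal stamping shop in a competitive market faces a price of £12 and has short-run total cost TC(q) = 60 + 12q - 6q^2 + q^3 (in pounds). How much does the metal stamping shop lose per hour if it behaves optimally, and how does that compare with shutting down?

Profit = -£28 at q = 4

AVC = 12 - 6q + q^2 has its minimum £3 at q = 3; price £12 clears that bar, so the firm operates.
MC = 12 - 12q + 3q^2. Setting P = MC and taking the root on the rising branch gives q* = 4.
TR = 12·4 = 48. TC = 60 + 16 = 76. Profit = 48 − 76 = -£28.
By producing, the firm covers all variable cost plus £32 of fixed cost; shutting down would lose the full £60.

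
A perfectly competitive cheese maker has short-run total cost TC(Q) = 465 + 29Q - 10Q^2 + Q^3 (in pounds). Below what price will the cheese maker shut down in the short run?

£4 per unit

The firm shuts down when price falls below the minimum of average variable cost. AVC = VC/Q = 29 - 10Q + Q^2.
At the minimum of AVC, MC = AVC. MC = 29 - 20Q + 3Q^2; setting MC = AVC gives 2Q^2 - 10Q = 0, so Q = 5. min AVC = 4.
So the shutdown price is £4.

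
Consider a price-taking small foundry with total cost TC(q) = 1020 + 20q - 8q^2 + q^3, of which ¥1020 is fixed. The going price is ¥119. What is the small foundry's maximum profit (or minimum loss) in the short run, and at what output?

AVC = 20 - 8q + q^2 has its minimum ¥4 at q = 4; price ¥119 clears that bar, so the firm operates.
MC = 20 - 16q + 3q^2. Setting P = MC and taking the root on the rising branch gives q* = 9.
TR = 119·9 = 1071. TC = 1020 + 261 = 1281. Profit = 1071 − 1281 = -¥210.
Shutting down would mean losing the fixed cost of ¥1020, so operating at a loss of ¥210 is better by ¥810.

Profit = -¥210 at q = 9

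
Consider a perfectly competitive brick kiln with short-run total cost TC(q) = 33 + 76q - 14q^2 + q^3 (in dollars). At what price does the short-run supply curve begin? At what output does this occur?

$27 per unit, at q = 7

The firm shuts down when price falls below the minimum of average variable cost. AVC = VC/q = 76 - 14q + q^2.
dAVC/dq = -14 + 2q = 0 gives q = 7. min AVC = 76 - 14·7 + 7^2 = 27.
For P < $27 the firm produces nothing.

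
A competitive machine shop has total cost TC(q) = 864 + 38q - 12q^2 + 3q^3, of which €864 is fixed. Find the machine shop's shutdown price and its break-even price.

Shutdown price = min AVC. AVC = 38 - 12q + 3q^2, with vertex at q = 2 and minimum €26.
ATC = 864/q + 38 - 12q + 3q^2. Setting dATC/dq = −864/q^2 − 12 + 6q = 0 gives q = 6 (since 6·6^3 − 12·6^2 = 864).
min ATC = 864/6 + 38 − 12·6 + 3·6^2 = €218. That is the break-even price.
Between these two prices the firm operates at a loss; above €218 it earns a profit.

Shutdown price = €26; break-even price = €218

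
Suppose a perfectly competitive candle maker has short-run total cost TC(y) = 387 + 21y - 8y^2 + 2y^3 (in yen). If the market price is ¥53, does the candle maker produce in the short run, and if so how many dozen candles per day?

Produce at y = 4

Strip out fixed cost: VC = 21y - 8y^2 + 2y^3. Then AVC = 21 - 8y + 2y^2 and MC = 21 - 16y + 6y^2.
AVC is minimized where dAVC/dy = -8 + 4y = 0, at y = 2; min AVC = 21 - 8·2 + 2·2^2 = ¥13.
P = ¥53 exceeds min AVC = ¥13, so the firm stays open.
Set P = MC: 53 = 21 - 16y + 6y^2 → -32 - 16y + 6y^2 = 0. The roots are y = -4/3 and y = 4; the profit-maximizing output is on the rising part of MC, so y* = 4.
Check: AVC at y = 4 is ¥21 ≤ P, so revenue covers variable cost.
Profit = P·y − TC = 53·4 − 471 = -¥259, a loss, but smaller than the ¥387 fixed cost the firm would lose by shutting down.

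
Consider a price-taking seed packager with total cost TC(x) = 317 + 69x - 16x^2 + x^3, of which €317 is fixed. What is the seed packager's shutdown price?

€5 per unit

The shutdown price is the minimum of AVC. VC = 69x - 16x^2 + x^3, so AVC = 69 - 16x + x^2.
At the minimum of AVC, MC = AVC. MC = 69 - 32x + 3x^2; setting MC = AVC gives 2x^2 - 16x = 0, so x = 8. min AVC = 5.
So the shutdown price is €5.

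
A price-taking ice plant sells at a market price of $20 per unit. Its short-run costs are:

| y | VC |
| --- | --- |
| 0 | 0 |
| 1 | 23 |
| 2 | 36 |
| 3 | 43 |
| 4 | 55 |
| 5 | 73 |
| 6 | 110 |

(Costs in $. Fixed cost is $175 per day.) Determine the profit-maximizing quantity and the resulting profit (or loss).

y = 5; profit = -$148

Compute π = P·y − TC at each output: y=0: -175; y=1: -178; y=2: -171; y=3: -158; y=4: -150; y=5: -148; y=6: -165.
Profit is maximized at y = 5. AVC there is 73/5 = $14.60 ≤ P, so producing beats shutting down (which would give -$175).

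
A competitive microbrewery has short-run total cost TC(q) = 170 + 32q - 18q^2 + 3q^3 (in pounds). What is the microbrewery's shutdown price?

Short-run supply begins at min AVC. From VC = 32q - 18q^2 + 3q^3, AVC = 32 - 18q + 3q^2.
At the minimum of AVC, MC = AVC. MC = 32 - 36q + 9q^2; setting MC = AVC gives 6q^2 - 18q = 0, so q = 3. min AVC = 5.
The firm shuts down for any P below £5.

£5 per unit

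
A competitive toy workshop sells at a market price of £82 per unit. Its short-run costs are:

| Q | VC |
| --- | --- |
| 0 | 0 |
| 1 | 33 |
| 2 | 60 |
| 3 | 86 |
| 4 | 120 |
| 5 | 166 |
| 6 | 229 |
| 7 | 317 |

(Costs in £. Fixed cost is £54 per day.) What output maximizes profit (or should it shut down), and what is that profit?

Profit at each row (π = 82Q − TC): Q=0: -54; Q=1: -5; Q=2: 50; Q=3: 106; Q=4: 154; Q=5: 190; Q=6: 209; Q=7: 203.
Profit is maximized at Q = 6. AVC there is 229/6 = £38.17 ≤ P, so producing beats shutting down (which would give -£54).

Q = 6; profit = £209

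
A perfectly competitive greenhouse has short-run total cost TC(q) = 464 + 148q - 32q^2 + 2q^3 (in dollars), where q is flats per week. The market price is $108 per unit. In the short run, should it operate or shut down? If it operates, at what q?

Produce at q = 10

From TC, MC = TC'(q) = 148 - 64q + 6q^2 and AVC = VC/q = 148 - 32q + 2q^2.
AVC hits its minimum where MC = AVC, at q = 8, giving min AVC = 148 - 32·8 + 2·8^2 = $20.
P = $108 exceeds min AVC = $20, so the firm stays open.
Solving P = MC: 40 - 64q + 6q^2 = 0 ⇒ q = 2/3 or 10. On the upward-sloping branch, q* = 10.
Check: AVC at q = 10 is $28 ≤ P, so revenue covers variable cost.
Profit = P·q − TC = 108·10 − 744 = $336.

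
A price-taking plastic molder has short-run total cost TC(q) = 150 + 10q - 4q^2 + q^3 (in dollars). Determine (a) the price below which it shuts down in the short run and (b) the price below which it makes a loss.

AVC = 10 - 4q + q^2; minimized at q = 2, giving min AVC = $6. That is the shutdown price.
ATC = 150/q + 10 - 4q + q^2. Setting dATC/dq = −150/q^2 − 4 + 2q = 0 gives q = 5 (since 2·5^3 − 4·5^2 = 150).
min ATC = 150/5 + 10 − 4·5 + 5^2 = $45. That is the break-even price.
Between these two prices the firm operates at a loss; above $45 it earns a profit.

Shutdown price = $6; break-even price = $45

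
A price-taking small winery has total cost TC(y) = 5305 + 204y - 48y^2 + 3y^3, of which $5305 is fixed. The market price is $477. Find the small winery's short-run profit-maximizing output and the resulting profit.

AVC = 204 - 48y + 3y^2 has its minimum $12 at y = 8; price $477 clears that bar, so the firm operates.
MC = 204 - 96y + 9y^2. Setting P = MC and taking the root on the rising branch gives y* = 13.
TR = 477·13 = 6201. TC = 5305 + 1131 = 6436. Profit = 6201 − 6436 = -$235.
Shutting down would mean losing the fixed cost of $5305, so operating at a loss of $235 is better by $5070.

Profit = -$235 at y = 13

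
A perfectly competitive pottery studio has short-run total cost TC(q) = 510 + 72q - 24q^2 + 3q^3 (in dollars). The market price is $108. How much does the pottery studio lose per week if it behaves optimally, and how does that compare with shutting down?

Profit = -$78 at q = 6

AVC = 72 - 24q + 3q^2; min AVC = $24 at q = 4. Since P = $108 ≥ min AVC, the firm produces.
MC = 72 - 48q + 9q^2. Setting P = MC and taking the root on the rising branch gives q* = 6.
TR = 108·6 = 648. TC = 510 + 216 = 726. Profit = 648 − 726 = -$78.
Shutting down would mean losing the fixed cost of $510, so operating at a loss of $78 is better by $432.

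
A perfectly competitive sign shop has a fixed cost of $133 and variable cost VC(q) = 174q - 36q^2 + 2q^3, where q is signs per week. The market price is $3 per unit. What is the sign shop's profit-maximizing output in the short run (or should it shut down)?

Shut down

Strip out fixed cost: VC = 174q - 36q^2 + 2q^3. Then AVC = 174 - 36q + 2q^2 and MC = 174 - 72q + 6q^2.
AVC is minimized where dAVC/dq = -36 + 4q = 0, at q = 9; min AVC = 174 - 36·9 + 2·9^2 = $12.
With P < min AVC ($3 < $12), every unit sold adds to the loss.
The firm minimizes its loss by shutting down and losing only its fixed cost of $133.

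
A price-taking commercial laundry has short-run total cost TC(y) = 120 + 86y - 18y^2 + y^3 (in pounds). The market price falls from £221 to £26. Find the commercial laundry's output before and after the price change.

Output falls from 15 to 10

AVC = 86 - 18y + y^2, minimized at y = 9 where min AVC = £5. MC = 86 - 36y + 3y^2.
With P = £221 above the shutdown price, P = MC gives y = 15.
At P = £26 ≥ min AVC, set P = MC: y = 10. The firm stays open but cuts output.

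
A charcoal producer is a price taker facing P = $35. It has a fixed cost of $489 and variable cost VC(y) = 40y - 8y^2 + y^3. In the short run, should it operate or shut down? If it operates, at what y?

Produce at y = 5

Strip out fixed cost: VC = 40y - 8y^2 + y^3. Then AVC = 40 - 8y + y^2 and MC = 40 - 16y + 3y^2.
AVC hits its minimum where MC = AVC, at y = 4, giving min AVC = 40 - 8·4 + 4^2 = $24.
Because $35 ≥ $24, revenue can cover variable cost; the firm operates.
Set P = MC: 35 = 40 - 16y + 3y^2 → 5 - 16y + 3y^2 = 0. The roots are y = 1/3 and y = 5; the profit-maximizing output is on the rising part of MC, so y* = 5.
Check: AVC at y = 5 is $25 ≤ P, so revenue covers variable cost.
Profit = P·y − TC = 35·5 − 614 = -$439, a loss, but smaller than the $489 fixed cost the firm would lose by shutting down.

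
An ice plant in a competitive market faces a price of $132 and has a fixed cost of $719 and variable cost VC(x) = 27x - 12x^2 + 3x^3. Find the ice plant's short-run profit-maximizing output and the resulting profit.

AVC = 27 - 12x + 3x^2 has its minimum $15 at x = 2; price $132 clears that bar, so the firm operates.
MC = 27 - 24x + 9x^2. Setting P = MC and taking the root on the rising branch gives x* = 5.
TR = 132·5 = 660. TC = 719 + 210 = 929. Profit = 660 − 929 = -$269.
By producing, the firm covers all variable cost plus $450 of fixed cost; shutting down would lose the full $719.

Profit = -$269 at x = 5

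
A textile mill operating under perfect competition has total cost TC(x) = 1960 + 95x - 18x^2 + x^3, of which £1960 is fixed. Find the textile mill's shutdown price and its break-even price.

Shutdown price = min AVC. AVC = 95 - 18x + x^2, with vertex at x = 9 and minimum £14.
ATC = 1960/x + 95 - 18x + x^2. Setting dATC/dx = −1960/x^2 − 18 + 2x = 0 gives x = 14 (since 2·14^3 − 18·14^2 = 1960).
min ATC = 1960/14 + 95 − 18·14 + 14^2 = £179. That is the break-even price.
Between these two prices the firm operates at a loss; above £179 it earns a profit.

Shutdown price = £14; break-even price = £179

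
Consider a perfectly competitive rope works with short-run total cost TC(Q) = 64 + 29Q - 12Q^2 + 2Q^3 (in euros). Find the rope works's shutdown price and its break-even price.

Shutdown price = €11; break-even price = €29

AVC = 29 - 12Q + 2Q^2; minimized at Q = 3, giving min AVC = €11. That is the shutdown price.
ATC = 64/Q + 29 - 12Q + 2Q^2. Setting dATC/dQ = −64/Q^2 − 12 + 4Q = 0 gives Q = 4 (since 4·4^3 − 12·4^2 = 64).
min ATC = 64/4 + 29 − 12·4 + 2·4^2 = €29. That is the break-even price.
Between these two prices the firm operates at a loss; above €29 it earns a profit.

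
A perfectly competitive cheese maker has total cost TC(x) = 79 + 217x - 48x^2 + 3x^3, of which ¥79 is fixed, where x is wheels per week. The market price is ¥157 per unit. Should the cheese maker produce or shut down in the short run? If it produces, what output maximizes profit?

Produce at x = 10

Variable cost is VC = 217x - 48x^2 + 3x^3, so AVC = VC/x = 217 - 48x + 3x^2 and MC = dTC/dx = 217 - 96x + 9x^2.
AVC hits its minimum where MC = AVC, at x = 8, giving min AVC = 217 - 48·8 + 3·8^2 = ¥25.
Because ¥157 ≥ ¥25, revenue can cover variable cost; the firm operates.
Solving P = MC: 60 - 96x + 9x^2 = 0 ⇒ x = 2/3 or 10. On the upward-sloping branch, x* = 10.
Check: AVC at x = 10 is ¥37 ≤ P, so revenue covers variable cost.
Profit = P·x − TC = 157·10 − 449 = ¥1121.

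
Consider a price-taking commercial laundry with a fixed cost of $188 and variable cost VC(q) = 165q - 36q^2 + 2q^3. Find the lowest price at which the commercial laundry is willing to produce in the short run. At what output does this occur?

$3 per unit, at q = 9

The firm shuts down when price falls below the minimum of average variable cost. AVC = VC/q = 165 - 36q + 2q^2.
At the minimum of AVC, MC = AVC. MC = 165 - 72q + 6q^2; setting MC = AVC gives 4q^2 - 36q = 0, so q = 9. min AVC = 3.
The firm shuts down for any P below $3.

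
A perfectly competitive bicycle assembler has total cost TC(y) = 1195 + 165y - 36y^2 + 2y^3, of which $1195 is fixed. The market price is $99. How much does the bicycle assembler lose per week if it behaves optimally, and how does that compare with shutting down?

AVC = 165 - 36y + 2y^2; min AVC = $3 at y = 9. Since P = $99 ≥ min AVC, the firm produces.
With MC = 165 - 72y + 6y^2, P = MC on the upward-sloping part at y* = 11.
TR = 99·11 = 1089. TC = 1195 + 121 = 1316. Profit = 1089 − 1316 = -$227.
Shutting down would mean losing the fixed cost of $1195, so operating at a loss of $227 is better by $968.

Profit = -$227 at y = 11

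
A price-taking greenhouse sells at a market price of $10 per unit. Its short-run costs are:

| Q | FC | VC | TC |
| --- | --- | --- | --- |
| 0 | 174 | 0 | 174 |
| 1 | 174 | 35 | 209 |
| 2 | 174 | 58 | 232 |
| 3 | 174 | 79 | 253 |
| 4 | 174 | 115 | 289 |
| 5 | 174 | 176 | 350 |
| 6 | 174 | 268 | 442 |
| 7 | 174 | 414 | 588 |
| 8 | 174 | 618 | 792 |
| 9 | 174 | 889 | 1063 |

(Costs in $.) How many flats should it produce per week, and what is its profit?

Compute π = P·Q − TC at each output: Q=0: -174; Q=1: -199; Q=2: -212; Q=3: -223; Q=4: -249; Q=5: -300; Q=6: -382; Q=7: -518; Q=8: -712; Q=9: -973.
Profit is highest at Q = 0. Equivalently, the lowest AVC in the table is 79/3 ≈ $26.33 at Q = 3, and P = $10 falls below it — price never covers variable cost, so the firm shuts down and loses only its fixed cost.

Q = 0 (shut down); profit = -$174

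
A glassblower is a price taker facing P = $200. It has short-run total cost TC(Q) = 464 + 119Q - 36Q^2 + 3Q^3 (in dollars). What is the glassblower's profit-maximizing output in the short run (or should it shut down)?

From TC, MC = TC'(Q) = 119 - 72Q + 9Q^2 and AVC = VC/Q = 119 - 36Q + 3Q^2.
AVC is minimized where dAVC/dQ = -36 + 6Q = 0, at Q = 6; min AVC = 119 - 36·6 + 3·6^2 = $11.
P = $200 exceeds min AVC = $11, so the firm stays open.
Set P = MC: 200 = 119 - 72Q + 9Q^2 → -81 - 72Q + 9Q^2 = 0. The roots are Q = -1 and Q = 9; the profit-maximizing output is on the rising part of MC, so Q* = 9.
Check: AVC at Q = 9 is $38 ≤ P, so revenue covers variable cost.
Profit = P·Q − TC = 200·9 − 806 = $994.

Produce at Q = 9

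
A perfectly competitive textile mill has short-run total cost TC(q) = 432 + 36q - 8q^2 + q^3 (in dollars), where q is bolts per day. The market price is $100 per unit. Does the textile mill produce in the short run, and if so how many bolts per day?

Produce at q = 8

Strip out fixed cost: VC = 36q - 8q^2 + q^3. Then AVC = 36 - 8q + q^2 and MC = 36 - 16q + 3q^2.
AVC is minimized where dAVC/dq = -8 + 2q = 0, at q = 4; min AVC = 36 - 8·4 + 4^2 = $20.
P = $100 exceeds min AVC = $20, so the firm stays open.
Solving P = MC: -64 - 16q + 3q^2 = 0 ⇒ q = -8/3 or 8. On the upward-sloping branch, q* = 8.
Check: AVC at q = 8 is $36 ≤ P, so revenue covers variable cost.
Profit = P·q − TC = 100·8 − 720 = $80.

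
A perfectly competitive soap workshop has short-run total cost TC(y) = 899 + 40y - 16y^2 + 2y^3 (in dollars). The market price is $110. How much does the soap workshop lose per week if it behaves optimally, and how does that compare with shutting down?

AVC = 40 - 16y + 2y^2 has its minimum $8 at y = 4; price $110 clears that bar, so the firm operates.
MC = 40 - 32y + 6y^2. Setting P = MC and taking the root on the rising branch gives y* = 7.
TR = 110·7 = 770. TC = 899 + 182 = 1081. Profit = 770 − 1081 = -$311.
By producing, the firm covers all variable cost plus $588 of fixed cost; shutting down would lose the full $899.

Profit = -$311 at y = 7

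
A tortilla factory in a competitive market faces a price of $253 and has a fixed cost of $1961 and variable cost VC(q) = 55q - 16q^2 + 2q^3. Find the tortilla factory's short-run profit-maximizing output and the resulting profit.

Profit = -$341 at q = 9

AVC = 55 - 16q + 2q^2; min AVC = $23 at q = 4. Since P = $253 ≥ min AVC, the firm produces.
MC = 55 - 32q + 6q^2. Setting P = MC and taking the root on the rising branch gives q* = 9.
TR = 253·9 = 2277. TC = 1961 + 657 = 2618. Profit = 2277 − 2618 = -$341.
That loss of $341 beats the $1961 the firm would lose by shutting down; producing recovers $1620 of fixed cost.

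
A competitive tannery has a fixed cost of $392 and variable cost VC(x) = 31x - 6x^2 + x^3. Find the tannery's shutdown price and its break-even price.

Shutdown price = $22; break-even price = $94

AVC = 31 - 6x + x^2; minimized at x = 3, giving min AVC = $22. That is the shutdown price.
ATC = 392/x + 31 - 6x + x^2. Setting dATC/dx = −392/x^2 − 6 + 2x = 0 gives x = 7 (since 2·7^3 − 6·7^2 = 392).
min ATC = 392/7 + 31 − 6·7 + 7^2 = $94. That is the break-even price.
For $22 ≤ P < $94 the firm produces at a loss; below $22 it shuts down.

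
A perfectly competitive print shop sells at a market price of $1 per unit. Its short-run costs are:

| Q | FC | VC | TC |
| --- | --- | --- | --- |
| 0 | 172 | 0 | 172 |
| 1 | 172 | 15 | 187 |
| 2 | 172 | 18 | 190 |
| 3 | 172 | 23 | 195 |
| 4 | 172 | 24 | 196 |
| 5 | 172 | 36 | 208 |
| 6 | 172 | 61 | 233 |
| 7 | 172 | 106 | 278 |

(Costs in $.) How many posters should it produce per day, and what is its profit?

Compute π = P·Q − TC at each output: Q=0: -172; Q=1: -186; Q=2: -188; Q=3: -192; Q=4: -192; Q=5: -203; Q=6: -227; Q=7: -271.
Profit is highest at Q = 0. Equivalently, the lowest AVC in the table is 24/4 ≈ $6 at Q = 4, and P = $1 falls below it — price never covers variable cost, so the firm shuts down and loses only its fixed cost.

Q = 0 (shut down); profit = -$172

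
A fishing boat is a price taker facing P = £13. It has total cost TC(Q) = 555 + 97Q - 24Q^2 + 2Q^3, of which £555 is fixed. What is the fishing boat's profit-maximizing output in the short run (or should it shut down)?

Variable cost is VC = 97Q - 24Q^2 + 2Q^3, so AVC = VC/Q = 97 - 24Q + 2Q^2 and MC = dTC/dQ = 97 - 48Q + 6Q^2.
The AVC parabola has its vertex at Q = 24/4 = 6, where AVC = 97 - 24·6 + 2·6^2 = £25.
Since P = £13 < min AVC = £25, price fails to cover variable cost at any output.
Shutting down limits the loss to fixed cost, £555.

Shut down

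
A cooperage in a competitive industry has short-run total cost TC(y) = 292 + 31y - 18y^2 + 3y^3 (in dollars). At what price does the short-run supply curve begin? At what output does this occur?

$4 per unit, at y = 3

The firm shuts down when price falls below the minimum of average variable cost. AVC = VC/y = 31 - 18y + 3y^2.
At the minimum of AVC, MC = AVC. MC = 31 - 36y + 9y^2; setting MC = AVC gives 6y^2 - 18y = 0, so y = 3. min AVC = 4.
The firm shuts down for any P below $4.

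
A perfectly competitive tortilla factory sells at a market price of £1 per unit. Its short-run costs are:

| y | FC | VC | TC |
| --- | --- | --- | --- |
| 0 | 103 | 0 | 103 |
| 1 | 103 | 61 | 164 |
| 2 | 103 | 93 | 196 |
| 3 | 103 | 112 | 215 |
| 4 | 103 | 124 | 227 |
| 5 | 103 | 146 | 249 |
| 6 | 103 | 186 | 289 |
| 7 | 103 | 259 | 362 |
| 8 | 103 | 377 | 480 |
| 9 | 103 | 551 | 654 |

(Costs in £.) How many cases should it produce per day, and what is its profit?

Profit at each row (π = 1y − TC): y=0: -103; y=1: -163; y=2: -194; y=3: -212; y=4: -223; y=5: -244; y=6: -283; y=7: -355; y=8: -472; y=9: -645.
Profit is highest at y = 0. Equivalently, the lowest AVC in the table is 146/5 ≈ £29.20 at y = 5, and P = £1 falls below it — price never covers variable cost, so the firm shuts down and loses only its fixed cost.

y = 0 (shut down); profit = -£103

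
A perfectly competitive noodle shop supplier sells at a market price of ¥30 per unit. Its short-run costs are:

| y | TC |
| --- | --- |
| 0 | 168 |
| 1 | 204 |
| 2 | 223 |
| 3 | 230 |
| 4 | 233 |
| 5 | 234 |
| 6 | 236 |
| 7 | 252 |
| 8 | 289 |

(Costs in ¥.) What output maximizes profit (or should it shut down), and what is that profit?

Profit at each row (π = 30y − TC): y=0: -168; y=1: -174; y=2: -163; y=3: -140; y=4: -113; y=5: -84; y=6: -56; y=7: -42; y=8: -49.
Profit is maximized at y = 7. AVC there is 84/7 = ¥12 ≤ P, so producing beats shutting down (which would give -¥168).

y = 7; profit = -¥42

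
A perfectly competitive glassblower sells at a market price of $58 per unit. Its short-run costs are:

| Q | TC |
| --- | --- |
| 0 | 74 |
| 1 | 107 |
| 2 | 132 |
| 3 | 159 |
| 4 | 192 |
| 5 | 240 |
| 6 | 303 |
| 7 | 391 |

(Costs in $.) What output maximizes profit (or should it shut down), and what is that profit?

Q = 5; profit = $50

Tabulate TR − TC: Q=0: -74; Q=1: -49; Q=2: -16; Q=3: 15; Q=4: 40; Q=5: 50; Q=6: 45; Q=7: 15.
Profit is maximized at Q = 5. AVC there is 166/5 = $33.20 ≤ P, so producing beats shutting down (which would give -$74).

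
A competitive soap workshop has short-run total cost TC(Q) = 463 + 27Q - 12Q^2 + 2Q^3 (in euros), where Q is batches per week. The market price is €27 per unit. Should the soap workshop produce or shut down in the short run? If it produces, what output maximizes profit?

Produce at Q = 4

From TC, MC = TC'(Q) = 27 - 24Q + 6Q^2 and AVC = VC/Q = 27 - 12Q + 2Q^2.
AVC hits its minimum where MC = AVC, at Q = 3, giving min AVC = 27 - 12·3 + 2·3^2 = €9.
Because €27 ≥ €9, revenue can cover variable cost; the firm operates.
P = MC gives -24Q + 6Q^2 = 0, with roots 0 and 4. Take the larger (rising MC): Q* = 4.
Check: AVC at Q = 4 is €11 ≤ P, so revenue covers variable cost.
Profit = P·Q − TC = 27·4 − 507 = -€399, a loss, but smaller than the €463 fixed cost the firm would lose by shutting down.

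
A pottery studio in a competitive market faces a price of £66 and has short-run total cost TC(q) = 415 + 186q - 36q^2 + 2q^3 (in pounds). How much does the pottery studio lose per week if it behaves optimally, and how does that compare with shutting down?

Profit = -£15 at q = 10

AVC = 186 - 36q + 2q^2 has its minimum £24 at q = 9; price £66 clears that bar, so the firm operates.
MC = 186 - 72q + 6q^2. Setting P = MC and taking the root on the rising branch gives q* = 10.
TR = 66·10 = 660. TC = 415 + 260 = 675. Profit = 660 − 675 = -£15.
That loss of £15 beats the £415 the firm would lose by shutting down; producing recovers £400 of fixed cost.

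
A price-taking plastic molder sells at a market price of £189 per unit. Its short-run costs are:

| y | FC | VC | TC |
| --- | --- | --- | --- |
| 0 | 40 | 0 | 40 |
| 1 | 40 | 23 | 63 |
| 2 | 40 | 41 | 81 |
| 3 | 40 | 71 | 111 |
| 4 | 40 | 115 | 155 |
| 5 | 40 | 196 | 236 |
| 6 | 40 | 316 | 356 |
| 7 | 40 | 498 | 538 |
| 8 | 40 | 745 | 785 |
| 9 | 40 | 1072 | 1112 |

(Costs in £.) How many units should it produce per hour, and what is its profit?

Profit at each row (π = 189y − TC): y=0: -40; y=1: 126; y=2: 297; y=3: 456; y=4: 601; y=5: 709; y=6: 778; y=7: 785; y=8: 727; y=9: 589.
Profit is maximized at y = 7. AVC there is 498/7 = £71.14 ≤ P, so producing beats shutting down (which would give -£40).

y = 7; profit = £785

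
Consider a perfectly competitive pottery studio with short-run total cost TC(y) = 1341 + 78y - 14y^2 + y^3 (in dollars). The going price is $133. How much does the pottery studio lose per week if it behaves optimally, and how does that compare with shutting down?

AVC = 78 - 14y + y^2; min AVC = $29 at y = 7. Since P = $133 ≥ min AVC, the firm produces.
MC = 78 - 28y + 3y^2. Setting P = MC and taking the root on the rising branch gives y* = 11.
TR = 133·11 = 1463. TC = 1341 + 495 = 1836. Profit = 1463 − 1836 = -$373.
That loss of $373 beats the $1341 the firm would lose by shutting down; producing recovers $968 of fixed cost.

Profit = -$373 at y = 11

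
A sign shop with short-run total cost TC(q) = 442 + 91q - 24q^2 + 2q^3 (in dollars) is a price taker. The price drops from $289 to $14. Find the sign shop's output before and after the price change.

AVC = 91 - 24q + 2q^2, minimized at q = 6 where min AVC = $19. MC = 91 - 48q + 6q^2.
With P = $289 above the shutdown price, P = MC gives q = 11.
At P = $14 < min AVC = $19, price no longer covers variable cost at any output, so the firm shuts down: q = 0.

Output falls from 11 to 0 (the firm shuts down)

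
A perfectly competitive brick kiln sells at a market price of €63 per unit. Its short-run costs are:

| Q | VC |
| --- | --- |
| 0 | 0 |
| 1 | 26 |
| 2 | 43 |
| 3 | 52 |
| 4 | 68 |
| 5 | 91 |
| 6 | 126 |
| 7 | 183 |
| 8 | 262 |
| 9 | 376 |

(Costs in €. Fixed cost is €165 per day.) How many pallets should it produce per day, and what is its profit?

Q = 7; profit = €93

Compute π = P·Q − TC at each output: Q=0: -165; Q=1: -128; Q=2: -82; Q=3: -28; Q=4: 19; Q=5: 59; Q=6: 87; Q=7: 93; Q=8: 77; Q=9: 26.
Profit is maximized at Q = 7. AVC there is 183/7 = €26.14 ≤ P, so producing beats shutting down (which would give -€165).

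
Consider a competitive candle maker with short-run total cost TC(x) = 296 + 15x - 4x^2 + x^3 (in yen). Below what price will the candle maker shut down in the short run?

¥11 per unit

The firm shuts down when price falls below the minimum of average variable cost. AVC = VC/x = 15 - 4x + x^2.
At the minimum of AVC, MC = AVC. MC = 15 - 8x + 3x^2; setting MC = AVC gives 2x^2 - 4x = 0, so x = 2. min AVC = 11.
For P < ¥11 the firm produces nothing.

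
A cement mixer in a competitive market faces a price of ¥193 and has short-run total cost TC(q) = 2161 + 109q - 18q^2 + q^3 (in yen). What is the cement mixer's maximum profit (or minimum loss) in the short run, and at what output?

Profit = -¥201 at q = 14

AVC = 109 - 18q + q^2 has its minimum ¥28 at q = 9; price ¥193 clears that bar, so the firm operates.
MC = 109 - 36q + 3q^2. Setting P = MC and taking the root on the rising branch gives q* = 14.
TR = 193·14 = 2702. TC = 2161 + 742 = 2903. Profit = 2702 − 2903 = -¥201.
That loss of ¥201 beats the ¥2161 the firm would lose by shutting down; producing recovers ¥1960 of fixed cost.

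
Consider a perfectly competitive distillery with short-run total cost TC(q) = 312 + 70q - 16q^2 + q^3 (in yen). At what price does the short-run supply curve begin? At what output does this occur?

The firm shuts down when price falls below the minimum of average variable cost. AVC = VC/q = 70 - 16q + q^2.
At the minimum of AVC, MC = AVC. MC = 70 - 32q + 3q^2; setting MC = AVC gives 2q^2 - 16q = 0, so q = 8. min AVC = 6.
For P < ¥6 the firm produces nothing.

¥6 per unit, at q = 8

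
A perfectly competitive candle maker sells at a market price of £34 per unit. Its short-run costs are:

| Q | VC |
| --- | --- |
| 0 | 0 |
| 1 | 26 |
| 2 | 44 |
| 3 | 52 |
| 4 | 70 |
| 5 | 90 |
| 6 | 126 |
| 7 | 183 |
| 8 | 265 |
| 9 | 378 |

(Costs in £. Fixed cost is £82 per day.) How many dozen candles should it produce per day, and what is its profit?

Compute π = P·Q − TC at each output: Q=0: -82; Q=1: -74; Q=2: -58; Q=3: -32; Q=4: -16; Q=5: -2; Q=6: -4; Q=7: -27; Q=8: -75; Q=9: -154.
Profit is maximized at Q = 5. AVC there is 90/5 = £18 ≤ P, so producing beats shutting down (which would give -£82).

Q = 5; profit = -£2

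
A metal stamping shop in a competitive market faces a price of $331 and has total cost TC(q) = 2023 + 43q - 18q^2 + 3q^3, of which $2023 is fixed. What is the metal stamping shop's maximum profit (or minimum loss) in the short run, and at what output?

AVC = 43 - 18q + 3q^2 has its minimum $16 at q = 3; price $331 clears that bar, so the firm operates.
With MC = 43 - 36q + 9q^2, P = MC on the upward-sloping part at q* = 8.
TR = 331·8 = 2648. TC = 2023 + 728 = 2751. Profit = 2648 − 2751 = -$103.
By producing, the firm covers all variable cost plus $1920 of fixed cost; shutting down would lose the full $2023.

Profit = -$103 at q = 8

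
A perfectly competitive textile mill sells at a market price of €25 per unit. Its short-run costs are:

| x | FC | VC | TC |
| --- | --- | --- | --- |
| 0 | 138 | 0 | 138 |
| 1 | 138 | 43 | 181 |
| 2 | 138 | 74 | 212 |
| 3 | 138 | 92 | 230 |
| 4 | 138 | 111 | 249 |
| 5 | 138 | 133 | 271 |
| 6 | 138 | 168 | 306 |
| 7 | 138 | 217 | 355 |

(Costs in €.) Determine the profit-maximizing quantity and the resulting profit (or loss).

Compute π = P·x − TC at each output: x=0: -138; x=1: -156; x=2: -162; x=3: -155; x=4: -149; x=5: -146; x=6: -156; x=7: -180.
Profit is highest at x = 0. Equivalently, the lowest AVC in the table is 133/5 ≈ €26.60 at x = 5, and P = €25 falls below it — price never covers variable cost, so the firm shuts down and loses only its fixed cost.

x = 0 (shut down); profit = -€138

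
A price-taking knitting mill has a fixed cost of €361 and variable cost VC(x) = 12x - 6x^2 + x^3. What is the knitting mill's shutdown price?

€3 per unit

The firm shuts down when price falls below the minimum of average variable cost. AVC = VC/x = 12 - 6x + x^2.
At the minimum of AVC, MC = AVC. MC = 12 - 12x + 3x^2; setting MC = AVC gives 2x^2 - 6x = 0, so x = 3. min AVC = 3.
So the shutdown price is €3.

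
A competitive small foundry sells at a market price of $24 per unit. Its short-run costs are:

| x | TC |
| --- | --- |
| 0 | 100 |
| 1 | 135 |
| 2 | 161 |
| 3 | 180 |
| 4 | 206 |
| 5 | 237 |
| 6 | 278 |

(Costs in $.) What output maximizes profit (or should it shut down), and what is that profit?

x = 0 (shut down); profit = -$100

Tabulate TR − TC: x=0: -100; x=1: -111; x=2: -113; x=3: -108; x=4: -110; x=5: -117; x=6: -134.
Profit is highest at x = 0. Equivalently, the lowest AVC in the table is 106/4 ≈ $26.50 at x = 4, and P = $24 falls below it — price never covers variable cost, so the firm shuts down and loses only its fixed cost.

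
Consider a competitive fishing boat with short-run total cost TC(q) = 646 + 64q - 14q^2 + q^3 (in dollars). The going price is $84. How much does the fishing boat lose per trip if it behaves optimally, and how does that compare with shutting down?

Profit = -$46 at q = 10

AVC = 64 - 14q + q^2 has its minimum $15 at q = 7; price $84 clears that bar, so the firm operates.
With MC = 64 - 28q + 3q^2, P = MC on the upward-sloping part at q* = 10.
TR = 84·10 = 840. TC = 646 + 240 = 886. Profit = 840 − 886 = -$46.
By producing, the firm covers all variable cost plus $600 of fixed cost; shutting down would lose the full $646.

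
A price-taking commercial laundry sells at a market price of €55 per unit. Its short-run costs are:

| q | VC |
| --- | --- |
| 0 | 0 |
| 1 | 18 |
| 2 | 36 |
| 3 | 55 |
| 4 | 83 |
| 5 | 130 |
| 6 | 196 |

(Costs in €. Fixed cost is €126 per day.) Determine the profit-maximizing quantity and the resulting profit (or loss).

Tabulate TR − TC: q=0: -126; q=1: -89; q=2: -52; q=3: -16; q=4: 11; q=5: 19; q=6: 8.
Profit is maximized at q = 5. AVC there is 130/5 = €26 ≤ P, so producing beats shutting down (which would give -€126).

q = 5; profit = €19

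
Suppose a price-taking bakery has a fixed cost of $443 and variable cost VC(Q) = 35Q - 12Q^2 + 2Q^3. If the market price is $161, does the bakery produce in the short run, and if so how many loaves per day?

Variable cost is VC = 35Q - 12Q^2 + 2Q^3, so AVC = VC/Q = 35 - 12Q + 2Q^2 and MC = dTC/dQ = 35 - 24Q + 6Q^2.
AVC is minimized where dAVC/dQ = -12 + 4Q = 0, at Q = 3; min AVC = 35 - 12·3 + 2·3^2 = $17.
P = $161 exceeds min AVC = $17, so the firm stays open.
Set P = MC: 161 = 35 - 24Q + 6Q^2 → -126 - 24Q + 6Q^2 = 0. The roots are Q = -3 and Q = 7; the profit-maximizing output is on the rising part of MC, so Q* = 7.
Check: AVC at Q = 7 is $49 ≤ P, so revenue covers variable cost.
Profit = P·Q − TC = 161·7 − 786 = $341.

Produce at Q = 7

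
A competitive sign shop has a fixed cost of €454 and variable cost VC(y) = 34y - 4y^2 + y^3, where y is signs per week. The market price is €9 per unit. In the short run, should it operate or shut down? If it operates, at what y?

Shut down

Variable cost is VC = 34y - 4y^2 + y^3, so AVC = VC/y = 34 - 4y + y^2 and MC = dTC/dy = 34 - 8y + 3y^2.
The AVC parabola has its vertex at y = 4/2 = 2, where AVC = 34 - 4·2 + 2^2 = €30.
Since P = €9 < min AVC = €30, price fails to cover variable cost at any output.
The firm minimizes its loss by shutting down and losing only its fixed cost of €454.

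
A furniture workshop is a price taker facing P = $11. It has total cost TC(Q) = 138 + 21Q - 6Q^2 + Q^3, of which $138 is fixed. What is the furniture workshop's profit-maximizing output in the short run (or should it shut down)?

Strip out fixed cost: VC = 21Q - 6Q^2 + Q^3. Then AVC = 21 - 6Q + Q^2 and MC = 21 - 12Q + 3Q^2.
AVC hits its minimum where MC = AVC, at Q = 3, giving min AVC = 21 - 6·3 + 3^2 = $12.
With P < min AVC ($11 < $12), every unit sold adds to the loss.
The firm minimizes its loss by shutting down and losing only its fixed cost of $138.

Shut down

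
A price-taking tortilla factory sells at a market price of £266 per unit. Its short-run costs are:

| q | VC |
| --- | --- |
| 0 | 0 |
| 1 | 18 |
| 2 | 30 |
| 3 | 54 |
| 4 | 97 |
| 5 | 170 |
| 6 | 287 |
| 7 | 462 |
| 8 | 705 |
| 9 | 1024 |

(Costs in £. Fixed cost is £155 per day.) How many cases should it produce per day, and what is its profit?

Tabulate TR − TC: q=0: -155; q=1: 93; q=2: 347; q=3: 589; q=4: 812; q=5: 1005; q=6: 1154; q=7: 1245; q=8: 1268; q=9: 1215.
Profit is maximized at q = 8. AVC there is 705/8 = £88.12 ≤ P, so producing beats shutting down (which would give -£155).

q = 8; profit = £1268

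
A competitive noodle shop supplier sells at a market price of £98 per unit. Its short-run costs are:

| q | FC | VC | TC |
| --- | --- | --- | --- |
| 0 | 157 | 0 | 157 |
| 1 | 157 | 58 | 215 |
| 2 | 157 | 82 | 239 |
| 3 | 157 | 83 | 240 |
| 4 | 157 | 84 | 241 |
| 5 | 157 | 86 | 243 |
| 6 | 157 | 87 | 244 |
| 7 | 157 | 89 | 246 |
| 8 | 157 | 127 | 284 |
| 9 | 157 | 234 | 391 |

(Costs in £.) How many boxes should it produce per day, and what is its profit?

q = 8; profit = £500

Tabulate TR − TC: q=0: -157; q=1: -117; q=2: -43; q=3: 54; q=4: 151; q=5: 247; q=6: 344; q=7: 440; q=8: 500; q=9: 491.
Profit is maximized at q = 8. AVC there is 127/8 = £15.88 ≤ P, so producing beats shutting down (which would give -£157).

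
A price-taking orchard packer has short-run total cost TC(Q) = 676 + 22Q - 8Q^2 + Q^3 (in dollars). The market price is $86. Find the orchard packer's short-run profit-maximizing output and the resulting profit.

Profit = -$164 at Q = 8

AVC = 22 - 8Q + Q^2 has its minimum $6 at Q = 4; price $86 clears that bar, so the firm operates.
MC = 22 - 16Q + 3Q^2. Setting P = MC and taking the root on the rising branch gives Q* = 8.
TR = 86·8 = 688. TC = 676 + 176 = 852. Profit = 688 − 852 = -$164.
Shutting down would mean losing the fixed cost of $676, so operating at a loss of $164 is better by $512.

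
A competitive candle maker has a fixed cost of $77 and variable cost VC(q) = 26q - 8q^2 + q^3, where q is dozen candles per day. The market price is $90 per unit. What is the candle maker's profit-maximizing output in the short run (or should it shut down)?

Variable cost is VC = 26q - 8q^2 + q^3, so AVC = VC/q = 26 - 8q + q^2 and MC = dTC/dq = 26 - 16q + 3q^2.
The AVC parabola has its vertex at q = 8/2 = 4, where AVC = 26 - 8·4 + 4^2 = $10.
P = $90 exceeds min AVC = $10, so the firm stays open.
Set P = MC: 90 = 26 - 16q + 3q^2 → -64 - 16q + 3q^2 = 0. The roots are q = -8/3 and q = 8; the profit-maximizing output is on the rising part of MC, so q* = 8.
Check: AVC at q = 8 is $26 ≤ P, so revenue covers variable cost.
Profit = P·q − TC = 90·8 − 285 = $435.

Produce at q = 8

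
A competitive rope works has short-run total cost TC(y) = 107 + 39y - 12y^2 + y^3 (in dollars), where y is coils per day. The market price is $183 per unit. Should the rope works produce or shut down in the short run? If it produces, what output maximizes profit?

Strip out fixed cost: VC = 39y - 12y^2 + y^3. Then AVC = 39 - 12y + y^2 and MC = 39 - 24y + 3y^2.
The AVC parabola has its vertex at y = 12/2 = 6, where AVC = 39 - 12·6 + 6^2 = $3.
Because $183 ≥ $3, revenue can cover variable cost; the firm operates.
Solving P = MC: -144 - 24y + 3y^2 = 0 ⇒ y = -4 or 12. On the upward-sloping branch, y* = 12.
Check: AVC at y = 12 is $39 ≤ P, so revenue covers variable cost.
Profit = P·y − TC = 183·12 − 575 = $1621.

Produce at y = 12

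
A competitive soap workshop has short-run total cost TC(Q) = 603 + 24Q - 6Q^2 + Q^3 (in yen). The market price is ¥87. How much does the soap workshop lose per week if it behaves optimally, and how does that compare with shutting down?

Profit = -¥211 at Q = 7

AVC = 24 - 6Q + Q^2 has its minimum ¥15 at Q = 3; price ¥87 clears that bar, so the firm operates.
With MC = 24 - 12Q + 3Q^2, P = MC on the upward-sloping part at Q* = 7.
TR = 87·7 = 609. TC = 603 + 217 = 820. Profit = 609 − 820 = -¥211.
Shutting down would mean losing the fixed cost of ¥603, so operating at a loss of ¥211 is better by ¥392.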